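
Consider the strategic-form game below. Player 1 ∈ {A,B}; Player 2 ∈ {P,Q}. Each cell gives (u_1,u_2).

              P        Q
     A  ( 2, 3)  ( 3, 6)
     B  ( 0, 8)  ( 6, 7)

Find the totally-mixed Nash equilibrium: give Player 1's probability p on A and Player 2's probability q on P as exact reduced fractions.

P1 mixes 1/4 on A; P2 mixes 3/5 on P

P1 indiff ⇒ q·2+(1-q)·3 = q·0+(1-q)·6 ⇒ q(2) = (1-q)(3) ⇒ q = 3/5
P2 indiff ⇒ p·3+(1-p)·8 = p·6+(1-p)·7 ⇒ p(-3) = (1-p)(-1) ⇒ p = 1/4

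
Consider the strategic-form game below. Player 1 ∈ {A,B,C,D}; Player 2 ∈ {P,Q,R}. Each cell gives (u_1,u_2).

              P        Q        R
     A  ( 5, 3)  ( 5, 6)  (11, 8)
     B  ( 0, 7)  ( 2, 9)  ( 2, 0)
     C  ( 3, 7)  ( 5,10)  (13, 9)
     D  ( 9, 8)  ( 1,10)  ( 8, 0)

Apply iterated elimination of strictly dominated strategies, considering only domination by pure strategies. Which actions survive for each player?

IESDS → P1:{A,C} P2:{Q,R}

P1 drop B (A beats it: P:5>0 Q:5>2 R:11>2)
P2 drop P (Q beats it: A:6>3 C:10>7 D:10>8)
P1 drop D (A beats it: Q:5>1 R:11>8)
P1→{A,C} P2→{Q,R}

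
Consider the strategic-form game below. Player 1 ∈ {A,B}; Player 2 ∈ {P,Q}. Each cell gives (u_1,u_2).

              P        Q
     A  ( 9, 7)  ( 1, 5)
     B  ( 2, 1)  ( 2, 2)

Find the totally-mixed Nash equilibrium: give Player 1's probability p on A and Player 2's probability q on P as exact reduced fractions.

P1 mixes 1/3 on A; P2 mixes 1/8 on P

P1 indiff ⇒ q·9+(1-q)·1 = q·2+(1-q)·2 ⇒ q(7) = (1-q)(1) ⇒ q = 1/8
P2 indiff ⇒ p·7+(1-p)·1 = p·5+(1-p)·2 ⇒ p(2) = (1-p)(1) ⇒ p = 1/3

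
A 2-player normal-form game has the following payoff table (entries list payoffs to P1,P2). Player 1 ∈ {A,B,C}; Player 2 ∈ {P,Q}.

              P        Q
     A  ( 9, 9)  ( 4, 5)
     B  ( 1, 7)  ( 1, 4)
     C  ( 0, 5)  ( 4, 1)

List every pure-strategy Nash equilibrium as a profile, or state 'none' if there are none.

PSNE = {(A,P)}

(A,P): NE
(A,Q): not NE [P2→P gives 9>5]
(B,P): not NE [P1→A gives 9>1]
(B,Q): not NE [P1→C gives 4>1; P2→P gives 7>4]
(C,P): not NE [P1→A gives 9>0]
(C,Q): not NE [P2→P gives 5>1]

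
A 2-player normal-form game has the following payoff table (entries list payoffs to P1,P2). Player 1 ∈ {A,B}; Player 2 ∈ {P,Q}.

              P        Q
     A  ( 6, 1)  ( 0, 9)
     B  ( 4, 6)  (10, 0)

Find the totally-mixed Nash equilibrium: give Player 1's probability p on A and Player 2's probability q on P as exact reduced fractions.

P1 indiff ⇒ q·6+(1-q)·0 = q·4+(1-q)·10 ⇒ q(2) = (1-q)(10) ⇒ q = 5/6
P2 indiff ⇒ p·1+(1-p)·6 = p·9+(1-p)·0 ⇒ p(-8) = (1-p)(-6) ⇒ p = 3/7

P1 mixes 3/7 on A; P2 mixes 5/6 on P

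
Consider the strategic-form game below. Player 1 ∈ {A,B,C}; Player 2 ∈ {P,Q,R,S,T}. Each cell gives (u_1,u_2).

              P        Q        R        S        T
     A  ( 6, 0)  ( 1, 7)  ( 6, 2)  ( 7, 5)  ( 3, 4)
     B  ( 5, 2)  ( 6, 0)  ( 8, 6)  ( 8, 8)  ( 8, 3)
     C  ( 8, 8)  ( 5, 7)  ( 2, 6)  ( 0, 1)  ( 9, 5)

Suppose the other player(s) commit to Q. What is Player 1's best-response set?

u_1(A vs Q) = 1
u_1(B vs Q) = 6
u_1(C vs Q) = 5
max payoff 6 at {B}

BR_1 = {B}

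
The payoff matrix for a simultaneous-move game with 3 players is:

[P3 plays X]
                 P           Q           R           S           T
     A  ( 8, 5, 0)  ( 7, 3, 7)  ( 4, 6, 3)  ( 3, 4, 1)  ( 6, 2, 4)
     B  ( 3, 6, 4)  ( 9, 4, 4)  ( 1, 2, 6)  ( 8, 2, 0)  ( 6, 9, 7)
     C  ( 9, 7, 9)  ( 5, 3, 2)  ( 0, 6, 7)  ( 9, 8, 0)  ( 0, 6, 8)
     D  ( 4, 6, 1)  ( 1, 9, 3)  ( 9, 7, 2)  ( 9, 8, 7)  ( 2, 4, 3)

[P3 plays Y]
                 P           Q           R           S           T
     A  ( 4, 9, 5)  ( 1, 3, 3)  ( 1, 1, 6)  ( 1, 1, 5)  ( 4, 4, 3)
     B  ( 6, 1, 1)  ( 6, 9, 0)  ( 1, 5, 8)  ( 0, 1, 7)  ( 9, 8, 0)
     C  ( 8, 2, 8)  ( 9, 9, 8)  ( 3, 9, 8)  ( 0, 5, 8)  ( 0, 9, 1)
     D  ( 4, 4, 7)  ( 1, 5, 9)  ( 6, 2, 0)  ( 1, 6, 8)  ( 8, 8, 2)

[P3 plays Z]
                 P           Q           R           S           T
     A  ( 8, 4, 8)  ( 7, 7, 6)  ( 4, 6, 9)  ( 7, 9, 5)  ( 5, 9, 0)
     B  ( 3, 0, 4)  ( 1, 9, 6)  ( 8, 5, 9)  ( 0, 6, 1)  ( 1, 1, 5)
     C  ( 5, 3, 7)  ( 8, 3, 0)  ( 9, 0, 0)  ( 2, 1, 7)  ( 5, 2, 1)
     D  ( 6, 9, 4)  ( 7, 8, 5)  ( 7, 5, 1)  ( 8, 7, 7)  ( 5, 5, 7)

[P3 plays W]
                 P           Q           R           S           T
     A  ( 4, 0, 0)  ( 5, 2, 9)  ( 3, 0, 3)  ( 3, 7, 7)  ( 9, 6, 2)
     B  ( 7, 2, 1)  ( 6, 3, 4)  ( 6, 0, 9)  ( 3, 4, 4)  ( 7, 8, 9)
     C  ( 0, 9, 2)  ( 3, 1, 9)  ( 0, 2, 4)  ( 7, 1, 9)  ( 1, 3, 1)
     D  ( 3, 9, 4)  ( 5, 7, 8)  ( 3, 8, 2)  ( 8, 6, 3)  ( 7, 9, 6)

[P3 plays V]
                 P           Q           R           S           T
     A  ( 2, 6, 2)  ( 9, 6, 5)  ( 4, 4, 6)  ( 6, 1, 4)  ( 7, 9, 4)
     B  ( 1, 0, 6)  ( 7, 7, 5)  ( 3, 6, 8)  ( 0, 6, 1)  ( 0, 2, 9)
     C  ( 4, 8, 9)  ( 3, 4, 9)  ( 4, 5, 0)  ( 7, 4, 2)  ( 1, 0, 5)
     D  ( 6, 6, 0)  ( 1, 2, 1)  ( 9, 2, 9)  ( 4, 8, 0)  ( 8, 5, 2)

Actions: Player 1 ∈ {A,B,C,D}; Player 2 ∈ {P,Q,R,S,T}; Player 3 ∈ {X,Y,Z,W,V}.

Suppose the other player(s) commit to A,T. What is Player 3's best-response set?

u_3(X vs A,T) = 4
u_3(Y vs A,T) = 3
u_3(Z vs A,T) = 0
u_3(W vs A,T) = 2
u_3(V vs A,T) = 4
max payoff 4 at {X,V}

BR_3 = {X,V}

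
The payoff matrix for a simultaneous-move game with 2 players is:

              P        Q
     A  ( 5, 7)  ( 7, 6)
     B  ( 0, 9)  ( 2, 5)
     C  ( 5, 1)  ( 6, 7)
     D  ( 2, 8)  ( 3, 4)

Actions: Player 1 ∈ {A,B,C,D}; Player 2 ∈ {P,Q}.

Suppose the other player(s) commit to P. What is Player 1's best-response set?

argmax u_1 = {A,C}

u_1(A vs P) = 5
u_1(B vs P) = 0
u_1(C vs P) = 5
u_1(D vs P) = 2
max payoff 5 at {A,C}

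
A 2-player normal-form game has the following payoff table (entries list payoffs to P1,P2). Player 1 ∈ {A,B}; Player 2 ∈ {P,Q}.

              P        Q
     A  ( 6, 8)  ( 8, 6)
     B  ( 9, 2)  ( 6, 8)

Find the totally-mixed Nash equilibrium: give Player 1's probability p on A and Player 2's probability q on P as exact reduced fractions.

(p,q) = (3/4, 2/5)

P1 indiff ⇒ q·6+(1-q)·8 = q·9+(1-q)·6 ⇒ q(-3) = (1-q)(-2) ⇒ q = 2/5
P2 indiff ⇒ p·8+(1-p)·2 = p·6+(1-p)·8 ⇒ p(2) = (1-p)(6) ⇒ p = 3/4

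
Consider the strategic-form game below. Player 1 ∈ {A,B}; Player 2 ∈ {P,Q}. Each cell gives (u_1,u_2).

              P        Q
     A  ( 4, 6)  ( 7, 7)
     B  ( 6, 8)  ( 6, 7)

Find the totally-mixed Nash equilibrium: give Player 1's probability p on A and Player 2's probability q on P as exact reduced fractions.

P1 mixes 1/2 on A; P2 mixes 1/3 on P

P1 indiff ⇒ q·4+(1-q)·7 = q·6+(1-q)·6 ⇒ q(-2) = (1-q)(-1) ⇒ q = 1/3
P2 indiff ⇒ p·6+(1-p)·8 = p·7+(1-p)·7 ⇒ p(-1) = (1-p)(-1) ⇒ p = 1/2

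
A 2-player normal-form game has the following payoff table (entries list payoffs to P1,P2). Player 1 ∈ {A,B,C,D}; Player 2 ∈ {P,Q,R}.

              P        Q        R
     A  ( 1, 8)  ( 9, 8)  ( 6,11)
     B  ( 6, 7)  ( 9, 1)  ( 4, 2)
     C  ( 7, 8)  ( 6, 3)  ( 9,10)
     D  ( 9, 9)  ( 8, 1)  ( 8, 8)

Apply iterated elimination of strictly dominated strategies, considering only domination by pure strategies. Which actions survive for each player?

P2 drop Q (R beats it: A:11>8 B:2>1 C:10>3 D:8>1)
P1 drop A (C beats it: P:7>1 R:9>6)
P1 drop B (C beats it: P:7>6 R:9>4)
P1→{C,D} P2→{P,R}

IESDS → P1:{C,D} P2:{P,R}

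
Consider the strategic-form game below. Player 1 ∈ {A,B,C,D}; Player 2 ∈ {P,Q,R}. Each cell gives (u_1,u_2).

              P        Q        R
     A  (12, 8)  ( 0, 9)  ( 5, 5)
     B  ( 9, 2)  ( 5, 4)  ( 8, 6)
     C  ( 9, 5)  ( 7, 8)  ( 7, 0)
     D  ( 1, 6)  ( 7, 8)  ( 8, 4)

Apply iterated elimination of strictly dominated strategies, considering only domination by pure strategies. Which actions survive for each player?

P2 drop P (Q beats it: A:9>8 B:4>2 C:8>5 D:8>6)
P1 drop A (B beats it: Q:5>0 R:8>5)
P1→{B,C,D} P2→{Q,R}

IESDS → P1:{B,C,D} P2:{Q,R}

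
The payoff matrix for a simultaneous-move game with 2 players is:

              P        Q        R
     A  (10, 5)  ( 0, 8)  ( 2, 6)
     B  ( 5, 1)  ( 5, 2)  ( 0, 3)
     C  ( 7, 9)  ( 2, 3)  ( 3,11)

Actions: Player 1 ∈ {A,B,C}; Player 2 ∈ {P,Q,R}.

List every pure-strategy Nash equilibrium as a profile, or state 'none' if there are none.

PSNE = {(C,R)}

(A,P): not NE [P2→Q gives 8>5]
(A,Q): not NE [P1→B gives 5>0]
(A,R): not NE [P1→C gives 3>2; P2→Q gives 8>6]
(B,P): not NE [P1→A gives 10>5; P2→R gives 3>1]
(B,Q): not NE [P2→R gives 3>2]
(B,R): not NE [P1→C gives 3>0]
(C,P): not NE [P1→A gives 10>7; P2→R gives 11>9]
(C,Q): not NE [P1→B gives 5>2; P2→R gives 11>3]
(C,R): NE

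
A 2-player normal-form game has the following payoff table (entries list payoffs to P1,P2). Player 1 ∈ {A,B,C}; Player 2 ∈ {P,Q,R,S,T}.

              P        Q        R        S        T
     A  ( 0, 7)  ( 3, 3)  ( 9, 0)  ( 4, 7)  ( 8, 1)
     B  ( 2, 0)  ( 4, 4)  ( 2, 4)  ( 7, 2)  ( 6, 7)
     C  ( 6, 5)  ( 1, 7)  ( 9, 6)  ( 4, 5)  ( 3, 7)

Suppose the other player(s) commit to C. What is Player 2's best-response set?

P2 best: {Q,T}

u_2(P vs C) = 5
u_2(Q vs C) = 7
u_2(R vs C) = 6
u_2(S vs C) = 5
u_2(T vs C) = 7
max payoff 7 at {Q,T}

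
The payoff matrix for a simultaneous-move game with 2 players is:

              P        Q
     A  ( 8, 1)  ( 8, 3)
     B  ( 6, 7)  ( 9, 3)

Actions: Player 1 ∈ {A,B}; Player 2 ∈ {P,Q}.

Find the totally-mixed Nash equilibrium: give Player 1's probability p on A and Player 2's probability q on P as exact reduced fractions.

P1 indiff ⇒ q·8+(1-q)·8 = q·6+(1-q)·9 ⇒ q(2) = (1-q)(1) ⇒ q = 1/3
P2 indiff ⇒ p·1+(1-p)·7 = p·3+(1-p)·3 ⇒ p(-2) = (1-p)(-4) ⇒ p = 2/3

(p,q) = (2/3, 1/3)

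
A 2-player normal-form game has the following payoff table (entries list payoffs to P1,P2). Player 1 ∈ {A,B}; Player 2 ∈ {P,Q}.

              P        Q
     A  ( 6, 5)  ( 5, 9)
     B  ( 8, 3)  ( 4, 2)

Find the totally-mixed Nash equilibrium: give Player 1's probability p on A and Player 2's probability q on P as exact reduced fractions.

P1 indiff ⇒ q·6+(1-q)·5 = q·8+(1-q)·4 ⇒ q(-2) = (1-q)(-1) ⇒ q = 1/3
P2 indiff ⇒ p·5+(1-p)·3 = p·9+(1-p)·2 ⇒ p(-4) = (1-p)(-1) ⇒ p = 1/5

p=1/5, q=1/3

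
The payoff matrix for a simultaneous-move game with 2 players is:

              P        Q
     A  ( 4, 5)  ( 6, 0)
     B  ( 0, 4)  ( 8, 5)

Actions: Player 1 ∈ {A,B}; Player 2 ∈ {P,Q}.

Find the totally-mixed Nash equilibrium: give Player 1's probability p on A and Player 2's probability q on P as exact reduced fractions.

p=1/6, q=1/3

P1 indiff ⇒ q·4+(1-q)·6 = q·0+(1-q)·8 ⇒ q(4) = (1-q)(2) ⇒ q = 1/3
P2 indiff ⇒ p·5+(1-p)·4 = p·0+(1-p)·5 ⇒ p(5) = (1-p)(1) ⇒ p = 1/6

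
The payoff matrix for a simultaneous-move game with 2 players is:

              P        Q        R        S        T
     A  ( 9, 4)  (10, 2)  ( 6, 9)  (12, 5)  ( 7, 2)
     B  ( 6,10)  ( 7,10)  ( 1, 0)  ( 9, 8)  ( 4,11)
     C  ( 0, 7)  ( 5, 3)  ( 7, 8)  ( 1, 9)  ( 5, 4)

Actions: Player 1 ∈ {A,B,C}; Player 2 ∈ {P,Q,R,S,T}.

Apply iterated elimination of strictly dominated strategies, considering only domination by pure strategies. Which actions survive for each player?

Survivors P1:{A,C} P2:{R,S}

P1 drop B (A beats it: P:9>6 Q:10>7 R:6>1 S:12>9 T:7>4)
P2 drop P (R beats it: A:9>4 C:8>7)
P2 drop Q (R beats it: A:9>2 C:8>3)
P2 drop T (R beats it: A:9>2 C:8>4)
P1→{A,C} P2→{R,S}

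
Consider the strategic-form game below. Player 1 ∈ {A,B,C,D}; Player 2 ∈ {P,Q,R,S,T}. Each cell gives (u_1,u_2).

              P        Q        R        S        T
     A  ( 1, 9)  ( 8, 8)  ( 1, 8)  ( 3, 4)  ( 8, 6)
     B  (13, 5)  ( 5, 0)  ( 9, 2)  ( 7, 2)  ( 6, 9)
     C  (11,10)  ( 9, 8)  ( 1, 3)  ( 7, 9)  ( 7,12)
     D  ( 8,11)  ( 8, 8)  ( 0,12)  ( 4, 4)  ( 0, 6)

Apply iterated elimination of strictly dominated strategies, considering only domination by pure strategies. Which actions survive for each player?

Survivors P1:{A,B,C} P2:{P,T}

P1 drop D (C beats it: P:11>8 Q:9>8 R:1>0 S:7>4 T:7>0)
P2 drop Q (P beats it: A:9>8 B:5>0 C:10>8)
P2 drop R (P beats it: A:9>8 B:5>2 C:10>3)
P2 drop S (P beats it: A:9>4 B:5>2 C:10>9)
P1→{A,B,C} P2→{P,T}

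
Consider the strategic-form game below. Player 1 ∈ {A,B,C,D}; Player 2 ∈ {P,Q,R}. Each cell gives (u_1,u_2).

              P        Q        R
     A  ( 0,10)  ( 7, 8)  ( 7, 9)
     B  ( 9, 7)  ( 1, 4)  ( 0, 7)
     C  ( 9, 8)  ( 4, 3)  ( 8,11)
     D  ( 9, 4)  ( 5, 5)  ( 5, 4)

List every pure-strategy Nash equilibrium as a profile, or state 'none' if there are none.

Nash profiles: (B,P), (C,R)

(A,P): not NE [P1→D gives 9>0]
(A,Q): not NE [P2→P gives 10>8]
(A,R): not NE [P1→C gives 8>7; P2→P gives 10>9]
(B,P): NE
(B,Q): not NE [P1→A gives 7>1; P2→R gives 7>4]
(B,R): not NE [P1→C gives 8>0]
(C,P): not NE [P2→R gives 11>8]
(C,Q): not NE [P1→A gives 7>4; P2→R gives 11>3]
(C,R): NE
(D,P): not NE [P2→Q gives 5>4]
(D,Q): not NE [P1→A gives 7>5]
(D,R): not NE [P1→C gives 8>5; P2→Q gives 5>4]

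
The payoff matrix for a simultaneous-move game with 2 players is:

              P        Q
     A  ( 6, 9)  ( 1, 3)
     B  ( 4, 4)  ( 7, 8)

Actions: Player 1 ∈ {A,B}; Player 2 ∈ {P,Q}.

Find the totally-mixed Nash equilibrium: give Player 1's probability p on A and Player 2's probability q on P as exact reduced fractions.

P1 indiff ⇒ q·6+(1-q)·1 = q·4+(1-q)·7 ⇒ q(2) = (1-q)(6) ⇒ q = 3/4
P2 indiff ⇒ p·9+(1-p)·4 = p·3+(1-p)·8 ⇒ p(6) = (1-p)(4) ⇒ p = 2/5

(p,q) = (2/5, 3/4)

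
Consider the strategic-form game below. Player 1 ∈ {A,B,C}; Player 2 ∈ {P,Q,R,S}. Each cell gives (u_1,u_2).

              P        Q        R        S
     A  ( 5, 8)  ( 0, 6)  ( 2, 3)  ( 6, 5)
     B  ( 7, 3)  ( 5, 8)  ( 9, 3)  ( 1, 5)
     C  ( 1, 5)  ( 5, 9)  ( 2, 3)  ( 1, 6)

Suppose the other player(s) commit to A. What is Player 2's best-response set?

P2 best: {P}

u_2(P vs A) = 8
u_2(Q vs A) = 6
u_2(R vs A) = 3
u_2(S vs A) = 5
max payoff 8 at {P}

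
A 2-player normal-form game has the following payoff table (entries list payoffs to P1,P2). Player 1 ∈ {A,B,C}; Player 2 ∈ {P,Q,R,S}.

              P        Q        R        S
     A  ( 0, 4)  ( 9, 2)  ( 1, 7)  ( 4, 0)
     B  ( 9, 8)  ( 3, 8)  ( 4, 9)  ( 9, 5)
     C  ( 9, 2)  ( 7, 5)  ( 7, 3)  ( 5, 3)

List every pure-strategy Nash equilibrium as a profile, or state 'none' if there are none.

No pure NE.

(A,P): not NE [P1→C gives 9>0; P2→R gives 7>4]
(A,Q): not NE [P2→R gives 7>2]
(A,R): not NE [P1→C gives 7>1]
(A,S): not NE [P1→B gives 9>4; P2→R gives 7>0]
(B,P): not NE [P2→R gives 9>8]
(B,Q): not NE [P1→A gives 9>3; P2→R gives 9>8]
(B,R): not NE [P1→C gives 7>4]
(B,S): not NE [P2→R gives 9>5]
(C,P): not NE [P2→Q gives 5>2]
(C,Q): not NE [P1→A gives 9>7]
(C,R): not NE [P2→Q gives 5>3]
(C,S): not NE [P1→B gives 9>5; P2→Q gives 5>3]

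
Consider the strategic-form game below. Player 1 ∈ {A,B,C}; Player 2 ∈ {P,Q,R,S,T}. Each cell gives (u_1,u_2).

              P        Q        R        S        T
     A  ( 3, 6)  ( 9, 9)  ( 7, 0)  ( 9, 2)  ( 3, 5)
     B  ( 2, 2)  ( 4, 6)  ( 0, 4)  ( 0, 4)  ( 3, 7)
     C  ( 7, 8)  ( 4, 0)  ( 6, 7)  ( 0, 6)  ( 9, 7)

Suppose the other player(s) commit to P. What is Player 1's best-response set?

P1 best: {C}

u_1(A vs P) = 3
u_1(B vs P) = 2
u_1(C vs P) = 7
max payoff 7 at {C}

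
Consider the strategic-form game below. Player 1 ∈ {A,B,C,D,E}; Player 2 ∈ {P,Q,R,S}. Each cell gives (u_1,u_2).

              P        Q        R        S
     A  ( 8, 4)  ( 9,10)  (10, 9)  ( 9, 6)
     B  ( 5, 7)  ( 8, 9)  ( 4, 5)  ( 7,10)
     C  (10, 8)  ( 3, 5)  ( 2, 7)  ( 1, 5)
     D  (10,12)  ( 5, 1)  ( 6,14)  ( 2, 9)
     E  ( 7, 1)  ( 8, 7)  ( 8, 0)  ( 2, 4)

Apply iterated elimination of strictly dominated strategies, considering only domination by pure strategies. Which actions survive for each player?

IESDS → P1:{A,C,D} P2:{P,Q,R}

P1 drop B (A beats it: P:8>5 Q:9>8 R:10>4 S:9>7)
P1 drop E (A beats it: P:8>7 Q:9>8 R:10>8 S:9>2)
P2 drop S (R beats it: A:9>6 C:7>5 D:14>9)
P1→{A,C,D} P2→{P,Q,R}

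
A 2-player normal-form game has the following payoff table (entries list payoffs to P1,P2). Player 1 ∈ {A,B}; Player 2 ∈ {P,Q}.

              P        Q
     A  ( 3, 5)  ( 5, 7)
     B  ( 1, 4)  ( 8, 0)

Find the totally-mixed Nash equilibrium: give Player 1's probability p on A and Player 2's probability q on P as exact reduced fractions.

P1 mixes 2/3 on A; P2 mixes 3/5 on P

P1 indiff ⇒ q·3+(1-q)·5 = q·1+(1-q)·8 ⇒ q(2) = (1-q)(3) ⇒ q = 3/5
P2 indiff ⇒ p·5+(1-p)·4 = p·7+(1-p)·0 ⇒ p(-2) = (1-p)(-4) ⇒ p = 2/3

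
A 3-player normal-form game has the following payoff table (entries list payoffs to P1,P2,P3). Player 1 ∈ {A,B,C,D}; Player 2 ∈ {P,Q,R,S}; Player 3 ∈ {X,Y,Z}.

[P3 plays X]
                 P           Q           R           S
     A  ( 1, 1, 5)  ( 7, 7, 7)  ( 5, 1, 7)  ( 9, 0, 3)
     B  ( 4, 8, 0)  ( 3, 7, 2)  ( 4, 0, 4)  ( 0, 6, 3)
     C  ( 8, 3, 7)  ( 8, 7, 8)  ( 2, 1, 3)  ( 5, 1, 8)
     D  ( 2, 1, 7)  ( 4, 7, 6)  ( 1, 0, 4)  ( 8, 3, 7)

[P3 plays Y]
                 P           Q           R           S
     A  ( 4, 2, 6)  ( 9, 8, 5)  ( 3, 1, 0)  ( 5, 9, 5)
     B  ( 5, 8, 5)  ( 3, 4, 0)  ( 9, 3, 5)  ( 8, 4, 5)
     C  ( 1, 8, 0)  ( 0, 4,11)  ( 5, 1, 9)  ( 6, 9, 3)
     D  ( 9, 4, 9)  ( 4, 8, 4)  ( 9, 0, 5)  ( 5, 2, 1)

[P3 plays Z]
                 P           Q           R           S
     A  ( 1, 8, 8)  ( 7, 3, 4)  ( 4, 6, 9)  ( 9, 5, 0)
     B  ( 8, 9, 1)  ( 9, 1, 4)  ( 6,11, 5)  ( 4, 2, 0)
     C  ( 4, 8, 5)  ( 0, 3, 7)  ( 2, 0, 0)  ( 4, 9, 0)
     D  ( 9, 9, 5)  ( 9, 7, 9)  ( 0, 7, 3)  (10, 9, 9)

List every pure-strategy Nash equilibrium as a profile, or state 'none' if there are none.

PSNE = {(B,R,Z), (D,S,Z)}

(A,P,X): not NE [P1→C gives 8>1; P2→Q gives 7>1; P3→Z gives 8>5]
(A,P,Y): not NE [P1→D gives 9>4; P2→S gives 9>2; P3→Z gives 8>6]
(A,P,Z): not NE [P1→D gives 9>1]
(A,Q,X): not NE [P1→C gives 8>7]
(A,Q,Y): not NE [P2→S gives 9>8; P3→X gives 7>5]
(A,Q,Z): not NE [P1→D gives 9>7; P2→P gives 8>3; P3→X gives 7>4]
(A,R,X): not NE [P2→Q gives 7>1; P3→Z gives 9>7]
(A,R,Y): not NE [P1→D gives 9>3; P2→S gives 9>1; P3→Z gives 9>0]
(A,R,Z): not NE [P1→B gives 6>4; P2→P gives 8>6]
(A,S,X): not NE [P2→Q gives 7>0; P3→Y gives 5>3]
(A,S,Y): not NE [P1→B gives 8>5]
(A,S,Z): not NE [P1→D gives 10>9; P2→P gives 8>5; P3→Y gives 5>0]
(B,P,X): not NE [P1→C gives 8>4; P3→Y gives 5>0]
(B,P,Y): not NE [P1→D gives 9>5]
(B,P,Z): not NE [P1→D gives 9>8; P2→R gives 11>9; P3→Y gives 5>1]
(B,Q,X): not NE [P1→C gives 8>3; P2→P gives 8>7; P3→Z gives 4>2]
(B,Q,Y): not NE [P1→A gives 9>3; P2→P gives 8>4; P3→Z gives 4>0]
(B,Q,Z): not NE [P2→R gives 11>1]
(B,R,X): not NE [P1→A gives 5>4; P2→P gives 8>0; P3→Z gives 5>4]
(B,R,Y): not NE [P2→P gives 8>3]
(B,R,Z): NE
(B,S,X): not NE [P1→A gives 9>0; P2→P gives 8>6; P3→Y gives 5>3]
(B,S,Y): not NE [P2→P gives 8>4]
(B,S,Z): not NE [P1→D gives 10>4; P2→R gives 11>2; P3→Y gives 5>0]
(C,P,X): not NE [P2→Q gives 7>3]
(C,P,Y): not NE [P1→D gives 9>1; P2→S gives 9>8; P3→X gives 7>0]
(C,P,Z): not NE [P1→D gives 9>4; P2→S gives 9>8; P3→X gives 7>5]
(C,Q,X): not NE [P3→Y gives 11>8]
(C,Q,Y): not NE [P1→A gives 9>0; P2→S gives 9>4]
(C,Q,Z): not NE [P1→D gives 9>0; P2→S gives 9>3; P3→Y gives 11>7]
(C,R,X): not NE [P1→A gives 5>2; P2→Q gives 7>1; P3→Y gives 9>3]
(C,R,Y): not NE [P1→D gives 9>5; P2→S gives 9>1]
(C,R,Z): not NE [P1→B gives 6>2; P2→S gives 9>0; P3→Y gives 9>0]
(C,S,X): not NE [P1→A gives 9>5; P2→Q gives 7>1]
(C,S,Y): not NE [P1→B gives 8>6; P3→X gives 8>3]
(C,S,Z): not NE [P1→D gives 10>4; P3→X gives 8>0]
(D,P,X): not NE [P1→C gives 8>2; P2→Q gives 7>1; P3→Y gives 9>7]
(D,P,Y): not NE [P2→Q gives 8>4]
(D,P,Z): not NE [P3→Y gives 9>5]
(D,Q,X): not NE [P1→C gives 8>4; P3→Z gives 9>6]
(D,Q,Y): not NE [P1→A gives 9>4; P3→Z gives 9>4]
(D,Q,Z): not NE [P2→S gives 9>7]
(D,R,X): not NE [P1→A gives 5>1; P2→Q gives 7>0; P3→Y gives 5>4]
(D,R,Y): not NE [P2→Q gives 8>0]
(D,R,Z): not NE [P1→B gives 6>0; P2→S gives 9>7; P3→Y gives 5>3]
(D,S,X): not NE [P1→A gives 9>8; P2→Q gives 7>3; P3→Z gives 9>7]
(D,S,Y): not NE [P1→B gives 8>5; P2→Q gives 8>2; P3→Z gives 9>1]
(D,S,Z): NE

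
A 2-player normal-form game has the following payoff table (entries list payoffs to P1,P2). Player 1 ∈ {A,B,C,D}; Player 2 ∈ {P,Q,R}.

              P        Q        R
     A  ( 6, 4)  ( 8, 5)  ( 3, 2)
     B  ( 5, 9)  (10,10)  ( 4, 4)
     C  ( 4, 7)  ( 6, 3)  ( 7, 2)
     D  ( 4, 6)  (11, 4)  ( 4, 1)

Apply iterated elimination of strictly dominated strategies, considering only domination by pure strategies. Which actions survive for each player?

P2 drop R (P beats it: A:4>2 B:9>4 C:7>2 D:6>1)
P1 drop C (A beats it: P:6>4 Q:8>6)
P1→{A,B,D} P2→{P,Q}

Remaining: P1:{A,B,D} P2:{P,Q}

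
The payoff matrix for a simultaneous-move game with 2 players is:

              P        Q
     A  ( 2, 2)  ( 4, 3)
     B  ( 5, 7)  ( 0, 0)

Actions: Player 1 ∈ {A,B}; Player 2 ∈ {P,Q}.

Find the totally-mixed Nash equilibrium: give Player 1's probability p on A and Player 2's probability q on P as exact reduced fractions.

P1 indiff ⇒ q·2+(1-q)·4 = q·5+(1-q)·0 ⇒ q(-3) = (1-q)(-4) ⇒ q = 4/7
P2 indiff ⇒ p·2+(1-p)·7 = p·3+(1-p)·0 ⇒ p(-1) = (1-p)(-7) ⇒ p = 7/8

p=7/8, q=4/7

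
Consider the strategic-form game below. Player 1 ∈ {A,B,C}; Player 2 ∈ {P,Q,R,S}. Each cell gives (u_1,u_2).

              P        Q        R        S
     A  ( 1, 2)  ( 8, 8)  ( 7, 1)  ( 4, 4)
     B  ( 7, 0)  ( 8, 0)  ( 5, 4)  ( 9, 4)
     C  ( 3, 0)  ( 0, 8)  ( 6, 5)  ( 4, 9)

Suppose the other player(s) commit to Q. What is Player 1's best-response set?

u_1(A vs Q) = 8
u_1(B vs Q) = 8
u_1(C vs Q) = 0
max payoff 8 at {A,B}

argmax u_1 = {A,B}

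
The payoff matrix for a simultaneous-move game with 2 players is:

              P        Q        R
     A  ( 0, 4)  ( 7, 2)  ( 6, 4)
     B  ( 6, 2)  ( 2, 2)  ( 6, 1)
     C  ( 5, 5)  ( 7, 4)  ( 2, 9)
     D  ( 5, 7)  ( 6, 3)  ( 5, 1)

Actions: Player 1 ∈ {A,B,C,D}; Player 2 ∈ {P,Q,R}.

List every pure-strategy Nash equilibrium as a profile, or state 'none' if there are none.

(A,P): not NE [P1→B gives 6>0]
(A,Q): not NE [P2→R gives 4>2]
(A,R): NE
(B,P): NE
(B,Q): not NE [P1→C gives 7>2]
(B,R): not NE [P2→Q gives 2>1]
(C,P): not NE [P1→B gives 6>5; P2→R gives 9>5]
(C,Q): not NE [P2→R gives 9>4]
(C,R): not NE [P1→B gives 6>2]
(D,P): not NE [P1→B gives 6>5]
(D,Q): not NE [P1→C gives 7>6; P2→P gives 7>3]
(D,R): not NE [P1→B gives 6>5; P2→P gives 7>1]

PSNE = {(A,R), (B,P)}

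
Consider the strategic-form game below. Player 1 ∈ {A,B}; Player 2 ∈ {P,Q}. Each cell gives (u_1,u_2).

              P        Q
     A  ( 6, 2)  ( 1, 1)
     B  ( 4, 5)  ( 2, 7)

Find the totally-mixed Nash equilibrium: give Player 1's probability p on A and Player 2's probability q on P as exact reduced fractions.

P1 indiff ⇒ q·6+(1-q)·1 = q·4+(1-q)·2 ⇒ q(2) = (1-q)(1) ⇒ q = 1/3
P2 indiff ⇒ p·2+(1-p)·5 = p·1+(1-p)·7 ⇒ p(1) = (1-p)(2) ⇒ p = 2/3

(p,q) = (2/3, 1/3)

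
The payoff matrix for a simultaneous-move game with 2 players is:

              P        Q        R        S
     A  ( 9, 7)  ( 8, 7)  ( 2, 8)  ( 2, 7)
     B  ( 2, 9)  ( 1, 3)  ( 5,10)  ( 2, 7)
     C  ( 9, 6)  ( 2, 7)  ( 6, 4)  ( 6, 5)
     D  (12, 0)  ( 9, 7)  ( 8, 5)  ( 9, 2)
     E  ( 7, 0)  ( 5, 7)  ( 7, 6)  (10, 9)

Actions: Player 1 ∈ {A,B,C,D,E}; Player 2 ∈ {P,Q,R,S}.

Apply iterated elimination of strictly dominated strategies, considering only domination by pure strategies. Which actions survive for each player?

IESDS → P1:{D,E} P2:{Q,S}

P1 drop A (D beats it: P:12>9 Q:9>8 R:8>2 S:9>2)
P1 drop B (C beats it: P:9>2 Q:2>1 R:6>5 S:6>2)
P1 drop C (D beats it: P:12>9 Q:9>2 R:8>6 S:9>6)
P2 drop P (Q beats it: D:7>0 E:7>0)
P2 drop R (Q beats it: D:7>5 E:7>6)
P1→{D,E} P2→{Q,S}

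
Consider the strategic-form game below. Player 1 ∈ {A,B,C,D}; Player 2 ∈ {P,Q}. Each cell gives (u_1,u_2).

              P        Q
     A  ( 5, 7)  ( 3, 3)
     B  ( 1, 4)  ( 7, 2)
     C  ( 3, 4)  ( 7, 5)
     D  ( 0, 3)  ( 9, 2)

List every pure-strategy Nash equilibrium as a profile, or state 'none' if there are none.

PSNE = {(A,P)}

(A,P): NE
(A,Q): not NE [P1→D gives 9>3; P2→P gives 7>3]
(B,P): not NE [P1→A gives 5>1]
(B,Q): not NE [P1→D gives 9>7; P2→P gives 4>2]
(C,P): not NE [P1→A gives 5>3; P2→Q gives 5>4]
(C,Q): not NE [P1→D gives 9>7]
(D,P): not NE [P1→A gives 5>0]
(D,Q): not NE [P2→P gives 3>2]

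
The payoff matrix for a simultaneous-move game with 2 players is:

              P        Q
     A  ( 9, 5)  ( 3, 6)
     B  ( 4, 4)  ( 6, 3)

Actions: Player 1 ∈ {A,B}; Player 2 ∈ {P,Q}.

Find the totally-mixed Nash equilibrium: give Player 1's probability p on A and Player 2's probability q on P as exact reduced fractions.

P1 indiff ⇒ q·9+(1-q)·3 = q·4+(1-q)·6 ⇒ q(5) = (1-q)(3) ⇒ q = 3/8
P2 indiff ⇒ p·5+(1-p)·4 = p·6+(1-p)·3 ⇒ p(-1) = (1-p)(-1) ⇒ p = 1/2

P1 mixes 1/2 on A; P2 mixes 3/8 on P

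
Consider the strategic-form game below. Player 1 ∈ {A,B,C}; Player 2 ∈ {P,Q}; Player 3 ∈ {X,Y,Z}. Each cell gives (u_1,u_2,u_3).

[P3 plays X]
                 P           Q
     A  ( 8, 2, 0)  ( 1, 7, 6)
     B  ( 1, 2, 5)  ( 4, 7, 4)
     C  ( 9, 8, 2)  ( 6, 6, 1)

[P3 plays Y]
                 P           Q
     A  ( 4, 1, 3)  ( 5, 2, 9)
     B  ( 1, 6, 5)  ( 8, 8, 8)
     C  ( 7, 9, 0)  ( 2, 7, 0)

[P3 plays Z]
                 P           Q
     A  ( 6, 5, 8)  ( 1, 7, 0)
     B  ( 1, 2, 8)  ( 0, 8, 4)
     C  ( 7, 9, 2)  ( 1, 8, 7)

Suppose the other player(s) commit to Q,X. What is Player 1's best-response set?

u_1(A vs Q,X) = 1
u_1(B vs Q,X) = 4
u_1(C vs Q,X) = 6
max payoff 6 at {C}

BR_1 = {C}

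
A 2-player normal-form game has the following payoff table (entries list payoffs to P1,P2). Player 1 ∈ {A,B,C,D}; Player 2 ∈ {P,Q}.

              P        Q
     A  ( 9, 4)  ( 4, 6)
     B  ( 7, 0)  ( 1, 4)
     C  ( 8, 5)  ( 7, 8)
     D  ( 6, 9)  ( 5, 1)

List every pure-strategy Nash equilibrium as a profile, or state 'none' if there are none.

PSNE = {(C,Q)}

(A,P): not NE [P2→Q gives 6>4]
(A,Q): not NE [P1→C gives 7>4]
(B,P): not NE [P1→A gives 9>7; P2→Q gives 4>0]
(B,Q): not NE [P1→C gives 7>1]
(C,P): not NE [P1→A gives 9>8; P2→Q gives 8>5]
(C,Q): NE
(D,P): not NE [P1→A gives 9>6]
(D,Q): not NE [P1→C gives 7>5; P2→P gives 9>1]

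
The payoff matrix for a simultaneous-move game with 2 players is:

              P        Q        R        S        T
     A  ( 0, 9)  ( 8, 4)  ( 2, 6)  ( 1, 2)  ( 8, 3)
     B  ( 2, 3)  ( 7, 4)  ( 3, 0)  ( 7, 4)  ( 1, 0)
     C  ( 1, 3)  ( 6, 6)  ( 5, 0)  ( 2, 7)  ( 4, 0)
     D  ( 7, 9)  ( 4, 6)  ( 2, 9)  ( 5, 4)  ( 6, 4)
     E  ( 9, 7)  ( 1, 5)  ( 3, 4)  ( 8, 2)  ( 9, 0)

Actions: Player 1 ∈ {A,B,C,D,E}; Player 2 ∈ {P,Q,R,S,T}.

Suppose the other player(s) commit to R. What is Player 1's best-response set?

u_1(A vs R) = 2
u_1(B vs R) = 3
u_1(C vs R) = 5
u_1(D vs R) = 2
u_1(E vs R) = 3
max payoff 5 at {C}

P1 best: {C}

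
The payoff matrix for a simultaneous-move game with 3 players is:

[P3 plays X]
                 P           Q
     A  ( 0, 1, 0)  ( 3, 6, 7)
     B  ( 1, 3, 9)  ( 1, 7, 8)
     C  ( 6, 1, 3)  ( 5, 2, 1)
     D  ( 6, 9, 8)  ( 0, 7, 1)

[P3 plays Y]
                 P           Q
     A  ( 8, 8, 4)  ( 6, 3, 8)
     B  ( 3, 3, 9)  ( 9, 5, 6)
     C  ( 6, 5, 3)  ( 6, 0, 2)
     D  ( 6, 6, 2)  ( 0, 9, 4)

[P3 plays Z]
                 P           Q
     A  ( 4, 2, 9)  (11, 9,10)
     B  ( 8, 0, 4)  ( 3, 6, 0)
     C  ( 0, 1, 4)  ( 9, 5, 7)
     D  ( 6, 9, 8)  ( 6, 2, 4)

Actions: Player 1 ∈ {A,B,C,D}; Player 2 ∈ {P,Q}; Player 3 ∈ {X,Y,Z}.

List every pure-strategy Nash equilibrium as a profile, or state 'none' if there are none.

NE set: (A,Q,Z), (D,P,X)

(A,P,X): not NE [P1→D gives 6>0; P2→Q gives 6>1; P3→Z gives 9>0]
(A,P,Y): not NE [P3→Z gives 9>4]
(A,P,Z): not NE [P1→B gives 8>4; P2→Q gives 9>2]
(A,Q,X): not NE [P1→C gives 5>3; P3→Z gives 10>7]
(A,Q,Y): not NE [P1→B gives 9>6; P2→P gives 8>3; P3→Z gives 10>8]
(A,Q,Z): NE
(B,P,X): not NE [P1→D gives 6>1; P2→Q gives 7>3]
(B,P,Y): not NE [P1→A gives 8>3; P2→Q gives 5>3]
(B,P,Z): not NE [P2→Q gives 6>0; P3→Y gives 9>4]
(B,Q,X): not NE [P1→C gives 5>1]
(B,Q,Y): not NE [P3→X gives 8>6]
(B,Q,Z): not NE [P1→A gives 11>3; P3→X gives 8>0]
(C,P,X): not NE [P2→Q gives 2>1; P3→Z gives 4>3]
(C,P,Y): not NE [P1→A gives 8>6; P3→Z gives 4>3]
(C,P,Z): not NE [P1→B gives 8>0; P2→Q gives 5>1]
(C,Q,X): not NE [P3→Z gives 7>1]
(C,Q,Y): not NE [P1→B gives 9>6; P2→P gives 5>0; P3→Z gives 7>2]
(C,Q,Z): not NE [P1→A gives 11>9]
(D,P,X): NE
(D,P,Y): not NE [P1→A gives 8>6; P2→Q gives 9>6; P3→Z gives 8>2]
(D,P,Z): not NE [P1→B gives 8>6]
(D,Q,X): not NE [P1→C gives 5>0; P2→P gives 9>7; P3→Z gives 4>1]
(D,Q,Y): not NE [P1→B gives 9>0]
(D,Q,Z): not NE [P1→A gives 11>6; P2→P gives 9>2]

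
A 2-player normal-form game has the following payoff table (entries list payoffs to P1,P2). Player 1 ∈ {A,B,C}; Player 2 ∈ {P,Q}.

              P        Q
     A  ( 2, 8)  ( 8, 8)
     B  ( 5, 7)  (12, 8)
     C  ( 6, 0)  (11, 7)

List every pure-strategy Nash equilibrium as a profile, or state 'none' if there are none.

NE set: (B,Q)

(A,P): not NE [P1→C gives 6>2]
(A,Q): not NE [P1→B gives 12>8]
(B,P): not NE [P1→C gives 6>5; P2→Q gives 8>7]
(B,Q): NE
(C,P): not NE [P2→Q gives 7>0]
(C,Q): not NE [P1→B gives 12>11]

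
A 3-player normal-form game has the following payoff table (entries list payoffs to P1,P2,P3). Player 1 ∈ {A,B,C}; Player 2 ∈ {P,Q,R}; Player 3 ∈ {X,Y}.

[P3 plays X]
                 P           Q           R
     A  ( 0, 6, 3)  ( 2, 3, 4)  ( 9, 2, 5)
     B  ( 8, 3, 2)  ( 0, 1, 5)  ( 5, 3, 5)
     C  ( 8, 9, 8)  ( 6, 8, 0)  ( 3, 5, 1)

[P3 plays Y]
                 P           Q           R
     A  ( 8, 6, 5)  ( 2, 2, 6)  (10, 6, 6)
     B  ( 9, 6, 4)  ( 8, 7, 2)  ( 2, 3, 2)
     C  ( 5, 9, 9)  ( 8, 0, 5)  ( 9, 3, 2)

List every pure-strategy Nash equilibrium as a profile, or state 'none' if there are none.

NE set: (A,R,Y)

(A,P,X): not NE [P1→C gives 8>0; P3→Y gives 5>3]
(A,P,Y): not NE [P1→B gives 9>8]
(A,Q,X): not NE [P1→C gives 6>2; P2→P gives 6>3; P3→Y gives 6>4]
(A,Q,Y): not NE [P1→C gives 8>2; P2→R gives 6>2]
(A,R,X): not NE [P2→P gives 6>2; P3→Y gives 6>5]
(A,R,Y): NE
(B,P,X): not NE [P3→Y gives 4>2]
(B,P,Y): not NE [P2→Q gives 7>6]
(B,Q,X): not NE [P1→C gives 6>0; P2→R gives 3>1]
(B,Q,Y): not NE [P3→X gives 5>2]
(B,R,X): not NE [P1→A gives 9>5]
(B,R,Y): not NE [P1→A gives 10>2; P2→Q gives 7>3; P3→X gives 5>2]
(C,P,X): not NE [P3→Y gives 9>8]
(C,P,Y): not NE [P1→B gives 9>5]
(C,Q,X): not NE [P2→P gives 9>8; P3→Y gives 5>0]
(C,Q,Y): not NE [P2→P gives 9>0]
(C,R,X): not NE [P1→A gives 9>3; P2→P gives 9>5; P3→Y gives 2>1]
(C,R,Y): not NE [P1→A gives 10>9; P2→P gives 9>3]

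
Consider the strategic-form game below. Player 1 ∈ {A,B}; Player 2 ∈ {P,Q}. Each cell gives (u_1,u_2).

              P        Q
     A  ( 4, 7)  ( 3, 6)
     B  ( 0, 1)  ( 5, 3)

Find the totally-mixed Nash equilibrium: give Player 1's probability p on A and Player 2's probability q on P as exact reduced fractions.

P1 mixes 2/3 on A; P2 mixes 1/3 on P

P1 indiff ⇒ q·4+(1-q)·3 = q·0+(1-q)·5 ⇒ q(4) = (1-q)(2) ⇒ q = 1/3
P2 indiff ⇒ p·7+(1-p)·1 = p·6+(1-p)·3 ⇒ p(1) = (1-p)(2) ⇒ p = 2/3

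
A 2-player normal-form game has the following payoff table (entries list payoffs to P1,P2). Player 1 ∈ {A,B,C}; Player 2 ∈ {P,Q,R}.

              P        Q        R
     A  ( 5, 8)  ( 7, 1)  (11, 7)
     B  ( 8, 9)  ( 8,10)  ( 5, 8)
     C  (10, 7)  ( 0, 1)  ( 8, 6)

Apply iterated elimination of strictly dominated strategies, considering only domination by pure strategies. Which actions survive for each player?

Remaining: P1:{B,C} P2:{P,Q}

P2 drop R (P beats it: A:8>7 B:9>8 C:7>6)
P1 drop A (B beats it: P:8>5 Q:8>7)
P1→{B,C} P2→{P,Q}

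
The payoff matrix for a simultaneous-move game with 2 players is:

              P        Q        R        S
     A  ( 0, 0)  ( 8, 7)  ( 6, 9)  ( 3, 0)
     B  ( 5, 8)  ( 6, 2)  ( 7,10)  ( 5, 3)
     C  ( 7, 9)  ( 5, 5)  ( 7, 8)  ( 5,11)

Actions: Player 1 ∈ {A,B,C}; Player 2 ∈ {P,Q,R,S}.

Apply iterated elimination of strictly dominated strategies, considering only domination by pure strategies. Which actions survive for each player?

P2 drop Q (R beats it: A:9>7 B:10>2 C:8>5)
P1 drop A (B beats it: P:5>0 R:7>6 S:5>3)
P1→{B,C} P2→{P,R,S}

Remaining: P1:{B,C} P2:{P,R,S}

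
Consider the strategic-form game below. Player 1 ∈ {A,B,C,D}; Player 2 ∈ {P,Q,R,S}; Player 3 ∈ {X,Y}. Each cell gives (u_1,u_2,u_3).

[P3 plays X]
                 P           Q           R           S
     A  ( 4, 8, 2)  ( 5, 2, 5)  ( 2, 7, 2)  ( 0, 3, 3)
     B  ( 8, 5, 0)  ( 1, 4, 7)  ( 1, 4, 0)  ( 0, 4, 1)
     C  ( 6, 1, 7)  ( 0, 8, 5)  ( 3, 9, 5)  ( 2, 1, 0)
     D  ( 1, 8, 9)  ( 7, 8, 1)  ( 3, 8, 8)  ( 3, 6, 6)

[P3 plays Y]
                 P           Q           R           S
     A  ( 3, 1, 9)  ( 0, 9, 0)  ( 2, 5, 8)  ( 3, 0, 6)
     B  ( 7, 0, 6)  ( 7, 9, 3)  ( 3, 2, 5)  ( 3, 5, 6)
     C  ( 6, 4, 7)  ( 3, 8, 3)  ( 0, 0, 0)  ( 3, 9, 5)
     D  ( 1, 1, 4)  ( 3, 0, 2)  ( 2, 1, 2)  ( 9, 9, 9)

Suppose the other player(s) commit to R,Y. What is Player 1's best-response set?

u_1(A vs R,Y) = 2
u_1(B vs R,Y) = 3
u_1(C vs R,Y) = 0
u_1(D vs R,Y) = 2
max payoff 3 at {B}

BR_1 = {B}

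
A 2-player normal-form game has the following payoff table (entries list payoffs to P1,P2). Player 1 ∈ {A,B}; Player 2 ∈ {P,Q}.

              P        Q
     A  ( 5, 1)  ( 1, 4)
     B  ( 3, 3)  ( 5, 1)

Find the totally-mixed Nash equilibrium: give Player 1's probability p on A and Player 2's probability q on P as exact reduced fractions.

(p,q) = (2/5, 2/3)

P1 indiff ⇒ q·5+(1-q)·1 = q·3+(1-q)·5 ⇒ q(2) = (1-q)(4) ⇒ q = 2/3
P2 indiff ⇒ p·1+(1-p)·3 = p·4+(1-p)·1 ⇒ p(-3) = (1-p)(-2) ⇒ p = 2/5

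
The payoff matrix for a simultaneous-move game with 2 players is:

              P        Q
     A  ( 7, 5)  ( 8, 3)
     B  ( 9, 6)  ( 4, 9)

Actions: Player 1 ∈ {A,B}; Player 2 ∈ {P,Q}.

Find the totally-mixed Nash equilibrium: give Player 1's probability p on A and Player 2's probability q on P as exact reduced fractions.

P1 indiff ⇒ q·7+(1-q)·8 = q·9+(1-q)·4 ⇒ q(-2) = (1-q)(-4) ⇒ q = 2/3
P2 indiff ⇒ p·5+(1-p)·6 = p·3+(1-p)·9 ⇒ p(2) = (1-p)(3) ⇒ p = 3/5

P1 mixes 3/5 on A; P2 mixes 2/3 on P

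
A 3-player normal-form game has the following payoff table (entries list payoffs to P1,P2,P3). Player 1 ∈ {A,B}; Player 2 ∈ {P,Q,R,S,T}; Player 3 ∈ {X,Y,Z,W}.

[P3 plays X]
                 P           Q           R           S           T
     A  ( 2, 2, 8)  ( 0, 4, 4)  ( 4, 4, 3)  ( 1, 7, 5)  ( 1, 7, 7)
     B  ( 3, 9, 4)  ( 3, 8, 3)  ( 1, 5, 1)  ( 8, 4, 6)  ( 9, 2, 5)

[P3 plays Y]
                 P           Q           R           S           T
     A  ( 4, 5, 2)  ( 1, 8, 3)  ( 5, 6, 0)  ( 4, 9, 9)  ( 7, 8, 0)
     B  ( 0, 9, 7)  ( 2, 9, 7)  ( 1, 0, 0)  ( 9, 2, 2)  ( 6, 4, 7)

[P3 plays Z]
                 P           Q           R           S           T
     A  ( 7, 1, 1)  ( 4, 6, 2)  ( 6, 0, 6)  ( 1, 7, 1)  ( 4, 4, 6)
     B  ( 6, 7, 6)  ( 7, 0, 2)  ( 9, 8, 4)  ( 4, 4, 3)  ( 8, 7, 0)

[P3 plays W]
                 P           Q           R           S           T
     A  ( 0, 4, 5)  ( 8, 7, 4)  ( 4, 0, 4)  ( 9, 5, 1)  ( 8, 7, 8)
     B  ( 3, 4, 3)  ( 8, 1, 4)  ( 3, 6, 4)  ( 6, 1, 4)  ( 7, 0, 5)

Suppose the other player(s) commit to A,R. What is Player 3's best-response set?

u_3(X vs A,R) = 3
u_3(Y vs A,R) = 0
u_3(Z vs A,R) = 6
u_3(W vs A,R) = 4
max payoff 6 at {Z}

P3 best: {Z}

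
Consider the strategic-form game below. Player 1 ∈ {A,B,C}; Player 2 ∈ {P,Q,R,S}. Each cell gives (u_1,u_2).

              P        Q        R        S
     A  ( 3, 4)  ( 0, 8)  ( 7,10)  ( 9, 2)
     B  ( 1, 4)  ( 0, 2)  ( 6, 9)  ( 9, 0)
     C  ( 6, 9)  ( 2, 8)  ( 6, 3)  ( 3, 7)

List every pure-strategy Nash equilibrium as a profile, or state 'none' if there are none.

(A,P): not NE [P1→C gives 6>3; P2→R gives 10>4]
(A,Q): not NE [P1→C gives 2>0; P2→R gives 10>8]
(A,R): NE
(A,S): not NE [P2→R gives 10>2]
(B,P): not NE [P1→C gives 6>1; P2→R gives 9>4]
(B,Q): not NE [P1→C gives 2>0; P2→R gives 9>2]
(B,R): not NE [P1→A gives 7>6]
(B,S): not NE [P2→R gives 9>0]
(C,P): NE
(C,Q): not NE [P2→P gives 9>8]
(C,R): not NE [P1→A gives 7>6; P2→P gives 9>3]
(C,S): not NE [P1→B gives 9>3; P2→P gives 9>7]

PSNE = {(A,R), (C,P)}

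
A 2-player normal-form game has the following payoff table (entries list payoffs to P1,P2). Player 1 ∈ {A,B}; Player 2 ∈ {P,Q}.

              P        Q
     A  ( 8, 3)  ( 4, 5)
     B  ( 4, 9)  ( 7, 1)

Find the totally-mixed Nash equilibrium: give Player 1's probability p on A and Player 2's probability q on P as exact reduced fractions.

P1 indiff ⇒ q·8+(1-q)·4 = q·4+(1-q)·7 ⇒ q(4) = (1-q)(3) ⇒ q = 3/7
P2 indiff ⇒ p·3+(1-p)·9 = p·5+(1-p)·1 ⇒ p(-2) = (1-p)(-8) ⇒ p = 4/5

P1 mixes 4/5 on A; P2 mixes 3/7 on P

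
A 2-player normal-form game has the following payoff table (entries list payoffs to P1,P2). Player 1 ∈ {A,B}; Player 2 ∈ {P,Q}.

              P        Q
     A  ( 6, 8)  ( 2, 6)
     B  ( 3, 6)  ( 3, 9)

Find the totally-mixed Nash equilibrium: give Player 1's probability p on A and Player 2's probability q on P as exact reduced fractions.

P1 indiff ⇒ q·6+(1-q)·2 = q·3+(1-q)·3 ⇒ q(3) = (1-q)(1) ⇒ q = 1/4
P2 indiff ⇒ p·8+(1-p)·6 = p·6+(1-p)·9 ⇒ p(2) = (1-p)(3) ⇒ p = 3/5

p=3/5, q=1/4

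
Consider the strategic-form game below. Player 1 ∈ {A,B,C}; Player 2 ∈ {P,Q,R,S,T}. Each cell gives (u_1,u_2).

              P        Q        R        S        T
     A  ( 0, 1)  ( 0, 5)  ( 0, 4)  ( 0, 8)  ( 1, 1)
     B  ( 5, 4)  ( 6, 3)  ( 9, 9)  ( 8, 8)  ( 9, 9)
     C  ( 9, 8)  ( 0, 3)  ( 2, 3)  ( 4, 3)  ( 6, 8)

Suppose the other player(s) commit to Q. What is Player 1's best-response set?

u_1(A vs Q) = 0
u_1(B vs Q) = 6
u_1(C vs Q) = 0
max payoff 6 at {B}

P1 best: {B}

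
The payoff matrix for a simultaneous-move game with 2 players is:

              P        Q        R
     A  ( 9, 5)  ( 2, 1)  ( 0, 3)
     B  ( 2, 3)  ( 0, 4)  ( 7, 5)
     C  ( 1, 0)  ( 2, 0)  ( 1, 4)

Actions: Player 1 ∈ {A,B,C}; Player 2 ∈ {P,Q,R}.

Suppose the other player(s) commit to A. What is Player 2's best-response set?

BR_2 = {P}

u_2(P vs A) = 5
u_2(Q vs A) = 1
u_2(R vs A) = 3
max payoff 5 at {P}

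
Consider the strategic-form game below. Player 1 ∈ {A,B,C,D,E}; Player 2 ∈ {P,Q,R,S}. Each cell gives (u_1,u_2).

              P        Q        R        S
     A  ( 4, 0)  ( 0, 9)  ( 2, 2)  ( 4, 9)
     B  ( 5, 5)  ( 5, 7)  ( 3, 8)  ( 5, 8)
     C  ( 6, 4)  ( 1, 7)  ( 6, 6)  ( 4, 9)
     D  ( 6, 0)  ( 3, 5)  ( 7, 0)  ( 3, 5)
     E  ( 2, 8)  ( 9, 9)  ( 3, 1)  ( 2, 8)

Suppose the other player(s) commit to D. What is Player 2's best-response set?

u_2(P vs D) = 0
u_2(Q vs D) = 5
u_2(R vs D) = 0
u_2(S vs D) = 5
max payoff 5 at {Q,S}

P2 best: {Q,S}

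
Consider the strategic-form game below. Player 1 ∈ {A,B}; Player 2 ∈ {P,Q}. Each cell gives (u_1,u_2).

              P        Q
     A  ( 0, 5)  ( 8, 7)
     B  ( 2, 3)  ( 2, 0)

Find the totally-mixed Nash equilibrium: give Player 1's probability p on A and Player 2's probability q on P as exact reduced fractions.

(p,q) = (3/5, 3/4)

P1 indiff ⇒ q·0+(1-q)·8 = q·2+(1-q)·2 ⇒ q(-2) = (1-q)(-6) ⇒ q = 3/4
P2 indiff ⇒ p·5+(1-p)·3 = p·7+(1-p)·0 ⇒ p(-2) = (1-p)(-3) ⇒ p = 3/5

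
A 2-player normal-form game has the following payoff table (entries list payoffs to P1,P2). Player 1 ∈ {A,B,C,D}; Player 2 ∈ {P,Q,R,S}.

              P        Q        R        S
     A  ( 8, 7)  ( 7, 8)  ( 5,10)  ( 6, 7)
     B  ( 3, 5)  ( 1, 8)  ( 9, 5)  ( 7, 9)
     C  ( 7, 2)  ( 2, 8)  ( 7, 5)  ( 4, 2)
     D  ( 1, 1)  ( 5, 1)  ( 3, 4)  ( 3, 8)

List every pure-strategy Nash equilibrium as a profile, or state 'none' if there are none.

NE set: (B,S)

(A,P): not NE [P2→R gives 10>7]
(A,Q): not NE [P2→R gives 10>8]
(A,R): not NE [P1→B gives 9>5]
(A,S): not NE [P1→B gives 7>6; P2→R gives 10>7]
(B,P): not NE [P1→A gives 8>3; P2→S gives 9>5]
(B,Q): not NE [P1→A gives 7>1; P2→S gives 9>8]
(B,R): not NE [P2→S gives 9>5]
(B,S): NE
(C,P): not NE [P1→A gives 8>7; P2→Q gives 8>2]
(C,Q): not NE [P1→A gives 7>2]
(C,R): not NE [P1→B gives 9>7; P2→Q gives 8>5]
(C,S): not NE [P1→B gives 7>4; P2→Q gives 8>2]
(D,P): not NE [P1→A gives 8>1; P2→S gives 8>1]
(D,Q): not NE [P1→A gives 7>5; P2→S gives 8>1]
(D,R): not NE [P1→B gives 9>3; P2→S gives 8>4]
(D,S): not NE [P1→B gives 7>3]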